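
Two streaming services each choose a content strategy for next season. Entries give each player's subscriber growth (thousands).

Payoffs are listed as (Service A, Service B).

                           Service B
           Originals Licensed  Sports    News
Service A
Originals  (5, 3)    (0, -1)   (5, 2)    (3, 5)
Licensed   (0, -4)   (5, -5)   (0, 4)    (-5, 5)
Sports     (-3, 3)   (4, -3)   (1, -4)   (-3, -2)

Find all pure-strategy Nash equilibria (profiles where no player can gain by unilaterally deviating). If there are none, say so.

The unique pure-strategy Nash equilibrium is (Originals, News).

Service A against Originals: payoffs 5, 0, -3 → best response Originals.
Service A against Licensed: payoffs 0, 5, 4 → best response Licensed.
Service A against Sports: payoffs 5, 0, 1 → best response Originals.
Service A against News: payoffs 3, -5, -3 → best response Originals.
Service B against Originals: payoffs 3, -1, 2, 5 → best response News.
Service B against Licensed: payoffs -4, -5, 4, 5 → best response News.
Service B against Sports: payoffs 3, -3, -4, -2 → best response Originals.
Mutual best responses: (Originals, News).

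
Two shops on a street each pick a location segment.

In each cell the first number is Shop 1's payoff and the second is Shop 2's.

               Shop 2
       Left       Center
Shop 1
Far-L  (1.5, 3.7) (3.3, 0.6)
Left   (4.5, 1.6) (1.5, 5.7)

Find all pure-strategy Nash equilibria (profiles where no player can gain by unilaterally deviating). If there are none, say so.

none

Shop 1 against Left: payoffs 1.5, 4.5 → best response Left.
Shop 1 against Center: payoffs 3.3, 1.5 → best response Far-L.
Shop 2 against Far-L: payoffs 3.7, 0.6 → best response Left.
Shop 2 against Left: payoffs 1.6, 5.7 → best response Center.
No profile is a mutual best response for all players.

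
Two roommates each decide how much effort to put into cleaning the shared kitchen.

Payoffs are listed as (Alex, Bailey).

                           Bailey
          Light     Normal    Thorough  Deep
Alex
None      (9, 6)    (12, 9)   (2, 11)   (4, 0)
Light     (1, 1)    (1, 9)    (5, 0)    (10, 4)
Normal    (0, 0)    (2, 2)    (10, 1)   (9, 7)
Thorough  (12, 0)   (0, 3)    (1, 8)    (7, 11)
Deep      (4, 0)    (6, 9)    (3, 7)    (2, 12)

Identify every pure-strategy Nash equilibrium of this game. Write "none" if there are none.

For each strategy profile, look for a profitable unilateral deviation.
(None, Light): Alex can switch to Thorough (9 → 12). Not NE.
(None, Normal): Bailey can switch to Thorough (9 → 11). Not NE.
(None, Thorough): Alex can switch to Light (2 → 5). Not NE.
(None, Deep): Alex can switch to Light (4 → 10). Not NE.
(Light, Light): Alex can switch to None (1 → 9). Not NE.
(Light, Normal): Alex can switch to None (1 → 12). Not NE.
(Light, Thorough): Alex can switch to Normal (5 → 10). Not NE.
(Light, Deep): Bailey can switch to Normal (4 → 9). Not NE.
(Normal, Light): Alex can switch to None (0 → 9). Not NE.
(Normal, Normal): Alex can switch to None (2 → 12). Not NE.
(Normal, Thorough): Bailey can switch to Normal (1 → 2). Not NE.
(Normal, Deep): Alex can switch to Light (9 → 10). Not NE.
(The remaining 8 profiles each have a profitable deviation by the same check.)

No pure-strategy Nash equilibrium.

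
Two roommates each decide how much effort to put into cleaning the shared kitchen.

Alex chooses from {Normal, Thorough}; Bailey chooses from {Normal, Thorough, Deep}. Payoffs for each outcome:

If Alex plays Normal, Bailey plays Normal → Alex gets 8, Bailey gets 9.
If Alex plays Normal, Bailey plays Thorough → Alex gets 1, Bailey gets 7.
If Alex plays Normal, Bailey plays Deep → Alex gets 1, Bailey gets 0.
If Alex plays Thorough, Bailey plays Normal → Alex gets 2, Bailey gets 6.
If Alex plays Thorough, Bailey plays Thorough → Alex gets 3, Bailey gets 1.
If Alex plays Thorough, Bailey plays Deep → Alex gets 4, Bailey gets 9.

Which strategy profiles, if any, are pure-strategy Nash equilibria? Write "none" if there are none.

(Normal, Normal) and (Thorough, Deep)

For each player, find the best response to each opponent profile; mutual best responses are the pure NE.
Alex against Normal: payoffs 8, 2 → best response Normal.
Alex against Thorough: payoffs 1, 3 → best response Thorough.
Alex against Deep: payoffs 1, 4 → best response Thorough.
Bailey against Normal: payoffs 9, 7, 0 → best response Normal.
Bailey against Thorough: payoffs 6, 1, 9 → best response Deep.
Mutual best responses: (Normal, Normal); (Thorough, Deep).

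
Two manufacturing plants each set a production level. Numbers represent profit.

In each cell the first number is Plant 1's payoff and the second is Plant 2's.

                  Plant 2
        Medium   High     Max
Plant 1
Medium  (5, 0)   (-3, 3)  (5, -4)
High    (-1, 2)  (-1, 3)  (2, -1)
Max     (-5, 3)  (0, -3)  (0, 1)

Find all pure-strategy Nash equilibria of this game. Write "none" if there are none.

There is no pure-strategy Nash equilibrium.

Plant 1 against Medium: payoffs 5, -1, -5 → best response Medium.
Plant 1 against High: payoffs -3, -1, 0 → best response Max.
Plant 1 against Max: payoffs 5, 2, 0 → best response Medium.
Plant 2 against Medium: payoffs 0, 3, -4 → best response High.
Plant 2 against High: payoffs 2, 3, -1 → best response High.
Plant 2 against Max: payoffs 3, -3, 1 → best response Medium.
No profile is a mutual best response for all players.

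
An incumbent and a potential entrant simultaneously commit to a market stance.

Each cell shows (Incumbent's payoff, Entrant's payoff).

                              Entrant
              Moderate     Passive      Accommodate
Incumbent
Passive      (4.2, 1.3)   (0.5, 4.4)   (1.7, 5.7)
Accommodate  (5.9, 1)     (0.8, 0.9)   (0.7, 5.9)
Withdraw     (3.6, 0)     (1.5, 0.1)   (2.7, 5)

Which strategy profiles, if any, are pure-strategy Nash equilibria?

The unique pure-strategy Nash equilibrium is (Withdraw, Accommodate).

Mark each player's best response to every combination of opponents' strategies; a profile where every player is best-responding is a pure Nash equilibrium.
Incumbent against Moderate: payoffs 4.2, 5.9, 3.6 → best response Accommodate.
Incumbent against Passive: payoffs 0.5, 0.8, 1.5 → best response Withdraw.
Incumbent against Accommodate: payoffs 1.7, 0.7, 2.7 → best response Withdraw.
Entrant against Passive: payoffs 1.3, 4.4, 5.7 → best response Accommodate.
Entrant against Accommodate: payoffs 1, 0.9, 5.9 → best response Accommodate.
Entrant against Withdraw: payoffs 0, 0.1, 5 → best response Accommodate.
Mutual best responses: (Withdraw, Accommodate).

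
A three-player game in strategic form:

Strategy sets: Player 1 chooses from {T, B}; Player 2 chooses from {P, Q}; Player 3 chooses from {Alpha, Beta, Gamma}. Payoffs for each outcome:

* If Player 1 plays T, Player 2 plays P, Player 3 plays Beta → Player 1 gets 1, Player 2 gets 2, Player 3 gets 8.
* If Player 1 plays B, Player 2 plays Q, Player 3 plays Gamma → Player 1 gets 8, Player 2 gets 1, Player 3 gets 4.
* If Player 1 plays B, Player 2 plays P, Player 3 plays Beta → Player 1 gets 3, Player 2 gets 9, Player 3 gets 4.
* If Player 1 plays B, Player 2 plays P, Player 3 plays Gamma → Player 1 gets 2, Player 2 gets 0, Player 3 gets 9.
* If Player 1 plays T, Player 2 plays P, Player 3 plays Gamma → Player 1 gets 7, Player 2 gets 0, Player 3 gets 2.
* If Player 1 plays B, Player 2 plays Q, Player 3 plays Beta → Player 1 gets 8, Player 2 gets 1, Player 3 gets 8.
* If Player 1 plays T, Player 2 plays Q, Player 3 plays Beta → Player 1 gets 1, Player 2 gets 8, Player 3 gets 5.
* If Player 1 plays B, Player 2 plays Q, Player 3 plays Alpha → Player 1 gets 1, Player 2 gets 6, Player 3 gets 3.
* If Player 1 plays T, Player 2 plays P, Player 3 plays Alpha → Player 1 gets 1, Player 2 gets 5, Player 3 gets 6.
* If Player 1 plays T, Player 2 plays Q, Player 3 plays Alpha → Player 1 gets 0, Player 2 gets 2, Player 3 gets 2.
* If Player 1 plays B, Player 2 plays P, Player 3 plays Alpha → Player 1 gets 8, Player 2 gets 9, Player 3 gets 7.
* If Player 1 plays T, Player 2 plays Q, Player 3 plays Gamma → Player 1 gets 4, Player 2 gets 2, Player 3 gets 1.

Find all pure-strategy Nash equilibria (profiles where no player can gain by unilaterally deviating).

For each strategy profile, look for a profitable unilateral deviation.
(T, P, Alpha): Player 1 can switch to B (1 → 8). Not NE.
(T, P, Beta): Player 1 can switch to B (1 → 3). Not NE.
(T, P, Gamma): Player 2 can switch to Q (0 → 2). Not NE.
(T, Q, Alpha): Player 1 can switch to B (0 → 1). Not NE.
(T, Q, Beta): Player 1 can switch to B (1 → 8). Not NE.
(T, Q, Gamma): Player 1 can switch to B (4 → 8). Not NE.
(B, P, Alpha): Player 3 can switch to Gamma (7 → 9). Not NE.
(B, P, Beta): Player 3 can switch to Alpha (4 → 7). Not NE.
(The remaining 4 profiles each have a profitable deviation by the same check.)

none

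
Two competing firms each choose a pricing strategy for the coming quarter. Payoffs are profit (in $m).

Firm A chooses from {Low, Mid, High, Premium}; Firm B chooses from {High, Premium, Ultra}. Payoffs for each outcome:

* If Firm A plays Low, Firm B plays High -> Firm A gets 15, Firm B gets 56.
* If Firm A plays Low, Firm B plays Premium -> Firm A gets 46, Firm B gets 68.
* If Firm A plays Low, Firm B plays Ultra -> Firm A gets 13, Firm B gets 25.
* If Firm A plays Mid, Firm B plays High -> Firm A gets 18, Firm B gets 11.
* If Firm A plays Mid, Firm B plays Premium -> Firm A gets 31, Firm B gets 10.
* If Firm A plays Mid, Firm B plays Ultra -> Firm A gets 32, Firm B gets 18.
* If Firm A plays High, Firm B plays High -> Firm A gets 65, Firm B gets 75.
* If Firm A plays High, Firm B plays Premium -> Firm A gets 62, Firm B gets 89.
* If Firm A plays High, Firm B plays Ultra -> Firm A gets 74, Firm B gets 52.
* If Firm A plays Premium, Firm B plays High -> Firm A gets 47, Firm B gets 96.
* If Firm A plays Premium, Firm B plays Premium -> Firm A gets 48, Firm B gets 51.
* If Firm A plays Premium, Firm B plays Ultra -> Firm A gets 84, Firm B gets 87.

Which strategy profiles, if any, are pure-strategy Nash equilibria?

Mark each player's best response to every combination of opponents' strategies; a profile where every player is best-responding is a pure Nash equilibrium.
Firm A against High: payoffs 15, 18, 65, 47 → best response High.
Firm A against Premium: payoffs 46, 31, 62, 48 → best response High.
Firm A against Ultra: payoffs 13, 32, 74, 84 → best response Premium.
Firm B against Low: payoffs 56, 68, 25 → best response Premium.
Firm B against Mid: payoffs 11, 10, 18 → best response Ultra.
Firm B against High: payoffs 75, 89, 52 → best response Premium.
Firm B against Premium: payoffs 96, 51, 87 → best response High.
Mutual best responses: (High, Premium).

(High, Premium)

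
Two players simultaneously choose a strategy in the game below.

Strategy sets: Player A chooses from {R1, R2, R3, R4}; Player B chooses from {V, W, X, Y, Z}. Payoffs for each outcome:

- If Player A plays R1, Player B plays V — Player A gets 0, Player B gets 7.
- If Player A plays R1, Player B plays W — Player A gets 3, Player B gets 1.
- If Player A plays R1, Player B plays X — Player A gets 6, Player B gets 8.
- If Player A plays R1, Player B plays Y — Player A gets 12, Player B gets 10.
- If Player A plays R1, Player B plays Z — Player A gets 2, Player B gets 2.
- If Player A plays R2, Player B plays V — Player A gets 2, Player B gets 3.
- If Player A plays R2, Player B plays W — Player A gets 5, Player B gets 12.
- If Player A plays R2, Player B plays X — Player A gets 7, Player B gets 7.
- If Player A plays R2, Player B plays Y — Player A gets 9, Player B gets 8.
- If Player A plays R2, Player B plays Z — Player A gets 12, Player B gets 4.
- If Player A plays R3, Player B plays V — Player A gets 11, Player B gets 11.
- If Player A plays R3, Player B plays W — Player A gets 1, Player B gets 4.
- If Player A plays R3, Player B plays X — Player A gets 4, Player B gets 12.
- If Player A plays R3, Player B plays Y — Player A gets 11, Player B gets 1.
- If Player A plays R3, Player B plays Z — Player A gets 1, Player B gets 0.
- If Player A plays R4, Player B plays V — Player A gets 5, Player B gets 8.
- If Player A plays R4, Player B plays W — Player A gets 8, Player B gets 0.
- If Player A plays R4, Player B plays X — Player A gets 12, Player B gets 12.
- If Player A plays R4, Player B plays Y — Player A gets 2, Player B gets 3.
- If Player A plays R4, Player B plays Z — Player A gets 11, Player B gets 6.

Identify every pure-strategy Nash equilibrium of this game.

The pure Nash equilibria are (R1, Y), (R4, X).

Player A against V: payoffs 0, 2, 11, 5 → best response R3.
Player A against W: payoffs 3, 5, 1, 8 → best response R4.
Player A against X: payoffs 6, 7, 4, 12 → best response R4.
Player A against Y: payoffs 12, 9, 11, 2 → best response R1.
Player A against Z: payoffs 2, 12, 1, 11 → best response R2.
Player B against R1: payoffs 7, 1, 8, 10, 2 → best response Y.
Player B against R2: payoffs 3, 12, 7, 8, 4 → best response W.
Player B against R3: payoffs 11, 4, 12, 1, 0 → best response X.
Player B against R4: payoffs 8, 0, 12, 3, 6 → best response X.
Mutual best responses: (R1, Y); (R4, X).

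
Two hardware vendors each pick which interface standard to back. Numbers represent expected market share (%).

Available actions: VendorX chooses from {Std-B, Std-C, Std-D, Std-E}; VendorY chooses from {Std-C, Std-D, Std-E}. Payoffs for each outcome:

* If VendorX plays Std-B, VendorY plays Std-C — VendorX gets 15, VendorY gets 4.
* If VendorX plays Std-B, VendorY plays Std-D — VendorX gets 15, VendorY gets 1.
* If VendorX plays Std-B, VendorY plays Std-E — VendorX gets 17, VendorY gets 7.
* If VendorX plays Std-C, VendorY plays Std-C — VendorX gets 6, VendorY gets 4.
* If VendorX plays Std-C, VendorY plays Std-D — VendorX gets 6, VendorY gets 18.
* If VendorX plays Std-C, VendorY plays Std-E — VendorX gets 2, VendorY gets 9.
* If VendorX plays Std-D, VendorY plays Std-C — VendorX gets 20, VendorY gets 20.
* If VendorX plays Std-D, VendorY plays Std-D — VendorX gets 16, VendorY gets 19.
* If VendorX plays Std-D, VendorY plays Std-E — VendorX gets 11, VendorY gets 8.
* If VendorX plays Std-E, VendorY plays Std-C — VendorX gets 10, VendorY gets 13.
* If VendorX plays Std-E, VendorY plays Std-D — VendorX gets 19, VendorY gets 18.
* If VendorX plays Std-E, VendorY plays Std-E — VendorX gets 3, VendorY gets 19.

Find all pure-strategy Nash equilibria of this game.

VendorX against Std-C: payoffs 15, 6, 20, 10 → best response Std-D.
VendorX against Std-D: payoffs 15, 6, 16, 19 → best response Std-E.
VendorX against Std-E: payoffs 17, 2, 11, 3 → best response Std-B.
VendorY against Std-B: payoffs 4, 1, 7 → best response Std-E.
VendorY against Std-C: payoffs 4, 18, 9 → best response Std-D.
VendorY against Std-D: payoffs 20, 19, 8 → best response Std-C.
VendorY against Std-E: payoffs 13, 18, 19 → best response Std-E.
Mutual best responses: (Std-B, Std-E); (Std-D, Std-C).

Pure-strategy Nash equilibria: (Std-B, Std-E); (Std-D, Std-C)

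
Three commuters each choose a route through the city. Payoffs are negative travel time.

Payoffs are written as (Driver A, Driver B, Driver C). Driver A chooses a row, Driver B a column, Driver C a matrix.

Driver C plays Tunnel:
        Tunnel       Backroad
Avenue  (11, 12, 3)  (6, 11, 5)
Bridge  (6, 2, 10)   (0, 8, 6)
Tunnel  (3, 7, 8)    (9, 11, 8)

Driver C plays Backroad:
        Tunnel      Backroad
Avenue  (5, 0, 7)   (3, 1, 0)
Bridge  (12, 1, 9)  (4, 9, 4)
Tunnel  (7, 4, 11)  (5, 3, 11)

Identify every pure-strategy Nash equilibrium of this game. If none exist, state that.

No pure-strategy Nash equilibrium.

Driver A against (Tunnel, Tunnel): payoffs 11, 6, 3 → best response Avenue.
Driver A against (Tunnel, Backroad): payoffs 5, 12, 7 → best response Bridge.
Driver A against (Backroad, Tunnel): payoffs 6, 0, 9 → best response Tunnel.
Driver A against (Backroad, Backroad): payoffs 3, 4, 5 → best response Tunnel.
Driver B against (Avenue, Tunnel): payoffs 12, 11 → best response Tunnel.
Driver B against (Avenue, Backroad): payoffs 0, 1 → best response Backroad.
Driver B against (Bridge, Tunnel): payoffs 2, 8 → best response Backroad.
Driver B against (Bridge, Backroad): payoffs 1, 9 → best response Backroad.
Driver B against (Tunnel, Tunnel): payoffs 7, 11 → best response Backroad.
Driver B against (Tunnel, Backroad): payoffs 4, 3 → best response Tunnel.
Driver C against (Avenue, Tunnel): payoffs 3, 7 → best response Backroad.
Driver C against (Avenue, Backroad): payoffs 5, 0 → best response Tunnel.
Driver C against (Bridge, Tunnel): payoffs 10, 9 → best response Tunnel.
Driver C against (Bridge, Backroad): payoffs 6, 4 → best response Tunnel.
Driver C against (Tunnel, Tunnel): payoffs 8, 11 → best response Backroad.
Driver C against (Tunnel, Backroad): payoffs 8, 11 → best response Backroad.
No profile is a mutual best response for all players.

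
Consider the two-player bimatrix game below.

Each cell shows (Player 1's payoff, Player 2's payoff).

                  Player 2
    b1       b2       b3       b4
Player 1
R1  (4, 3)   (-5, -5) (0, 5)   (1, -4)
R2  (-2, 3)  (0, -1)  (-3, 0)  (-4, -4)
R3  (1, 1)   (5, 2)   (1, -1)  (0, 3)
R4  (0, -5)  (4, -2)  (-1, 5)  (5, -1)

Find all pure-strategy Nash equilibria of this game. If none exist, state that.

No pure-strategy Nash equilibrium.

Player 1 against b1: payoffs 4, -2, 1, 0 → best response R1.
Player 1 against b2: payoffs -5, 0, 5, 4 → best response R3.
Player 1 against b3: payoffs 0, -3, 1, -1 → best response R3.
Player 1 against b4: payoffs 1, -4, 0, 5 → best response R4.
Player 2 against R1: payoffs 3, -5, 5, -4 → best response b3.
Player 2 against R2: payoffs 3, -1, 0, -4 → best response b1.
Player 2 against R3: payoffs 1, 2, -1, 3 → best response b4.
Player 2 against R4: payoffs -5, -2, 5, -1 → best response b3.
No profile is a mutual best response for all players.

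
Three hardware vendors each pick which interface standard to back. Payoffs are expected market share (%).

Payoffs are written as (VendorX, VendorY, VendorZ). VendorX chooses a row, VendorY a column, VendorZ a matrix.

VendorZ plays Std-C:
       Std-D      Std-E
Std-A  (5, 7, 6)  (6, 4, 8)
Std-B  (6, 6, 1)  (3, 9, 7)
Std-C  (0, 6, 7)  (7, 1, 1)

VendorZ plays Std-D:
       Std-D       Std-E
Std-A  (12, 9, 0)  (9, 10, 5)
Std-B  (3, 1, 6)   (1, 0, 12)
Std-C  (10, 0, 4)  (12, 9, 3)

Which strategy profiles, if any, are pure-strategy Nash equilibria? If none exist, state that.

(Std-C, Std-E, Std-D)

VendorX against (Std-D, Std-C): payoffs 5, 6, 0 → best response Std-B.
VendorX against (Std-D, Std-D): payoffs 12, 3, 10 → best response Std-A.
VendorX against (Std-E, Std-C): payoffs 6, 3, 7 → best response Std-C.
VendorX against (Std-E, Std-D): payoffs 9, 1, 12 → best response Std-C.
VendorY against (Std-A, Std-C): payoffs 7, 4 → best response Std-D.
VendorY against (Std-A, Std-D): payoffs 9, 10 → best response Std-E.
VendorY against (Std-B, Std-C): payoffs 6, 9 → best response Std-E.
VendorY against (Std-B, Std-D): payoffs 1, 0 → best response Std-D.
VendorY against (Std-C, Std-C): payoffs 6, 1 → best response Std-D.
VendorY against (Std-C, Std-D): payoffs 0, 9 → best response Std-E.
VendorZ against (Std-A, Std-D): payoffs 6, 0 → best response Std-C.
VendorZ against (Std-A, Std-E): payoffs 8, 5 → best response Std-C.
VendorZ against (Std-B, Std-D): payoffs 1, 6 → best response Std-D.
VendorZ against (Std-B, Std-E): payoffs 7, 12 → best response Std-D.
VendorZ against (Std-C, Std-D): payoffs 7, 4 → best response Std-C.
VendorZ against (Std-C, Std-E): payoffs 1, 3 → best response Std-D.
Mutual best responses: (Std-C, Std-E, Std-D).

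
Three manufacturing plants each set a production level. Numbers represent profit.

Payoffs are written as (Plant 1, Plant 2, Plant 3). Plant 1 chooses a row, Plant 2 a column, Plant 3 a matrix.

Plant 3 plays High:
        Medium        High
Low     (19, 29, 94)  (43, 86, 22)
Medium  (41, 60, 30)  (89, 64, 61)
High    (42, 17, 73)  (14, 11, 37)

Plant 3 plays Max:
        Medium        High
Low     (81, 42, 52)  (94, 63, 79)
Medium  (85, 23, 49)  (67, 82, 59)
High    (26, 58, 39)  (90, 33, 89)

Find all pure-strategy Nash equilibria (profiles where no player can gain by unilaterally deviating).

(Low, Medium, High): Plant 1 can switch to Medium (19 → 41). Not NE.
(Low, Medium, Max): Plant 1 can switch to Medium (81 → 85). Not NE.
(Low, High, High): Plant 1 can switch to Medium (43 → 89). Not NE.
(Low, High, Max): Plant 1 gets 94, best alternative 90; Plant 2 gets 63, best alternative 42; Plant 3 gets 79, best alternative 22. No profitable deviation — NE.
(Medium, Medium, High): Plant 1 can switch to High (41 → 42). Not NE.
(Medium, Medium, Max): Plant 2 can switch to High (23 → 82). Not NE.
(Medium, High, High): Plant 1 gets 89, best alternative 43; Plant 2 gets 64, best alternative 60; Plant 3 gets 61, best alternative 59. No profitable deviation — NE.
(Medium, High, Max): Plant 1 can switch to Low (67 → 94). Not NE.
(High, Medium, High): Plant 1 gets 42, best alternative 41; Plant 2 gets 17, best alternative 11; Plant 3 gets 73, best alternative 39. No profitable deviation — NE.
(The remaining 3 profiles each have a profitable deviation by the same check.)

(Low, High, Max); (Medium, High, High); (High, Medium, High)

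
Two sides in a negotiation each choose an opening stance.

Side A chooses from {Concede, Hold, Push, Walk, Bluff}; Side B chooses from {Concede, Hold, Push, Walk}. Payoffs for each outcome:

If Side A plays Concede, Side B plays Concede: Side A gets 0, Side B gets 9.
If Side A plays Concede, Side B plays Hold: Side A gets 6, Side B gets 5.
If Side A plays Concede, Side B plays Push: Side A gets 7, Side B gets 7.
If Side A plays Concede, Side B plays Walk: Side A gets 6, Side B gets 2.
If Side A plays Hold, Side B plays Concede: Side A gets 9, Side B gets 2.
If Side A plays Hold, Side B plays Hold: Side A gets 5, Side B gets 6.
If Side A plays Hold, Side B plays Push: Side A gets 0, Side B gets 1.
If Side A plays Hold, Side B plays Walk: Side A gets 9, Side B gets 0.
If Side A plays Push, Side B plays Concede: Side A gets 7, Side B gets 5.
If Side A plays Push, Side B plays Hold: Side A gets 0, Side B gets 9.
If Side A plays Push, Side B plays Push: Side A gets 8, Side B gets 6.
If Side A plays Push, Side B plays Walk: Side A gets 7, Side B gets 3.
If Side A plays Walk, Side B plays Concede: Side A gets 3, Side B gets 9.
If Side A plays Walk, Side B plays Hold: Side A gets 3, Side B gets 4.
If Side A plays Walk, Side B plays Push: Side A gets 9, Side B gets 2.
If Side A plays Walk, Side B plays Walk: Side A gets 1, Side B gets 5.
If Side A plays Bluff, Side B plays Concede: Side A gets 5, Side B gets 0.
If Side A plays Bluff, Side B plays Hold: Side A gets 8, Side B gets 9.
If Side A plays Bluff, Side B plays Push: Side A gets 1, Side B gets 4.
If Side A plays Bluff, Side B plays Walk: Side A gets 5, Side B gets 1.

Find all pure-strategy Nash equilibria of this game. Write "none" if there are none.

Pure NE: (Bluff, Hold)

For each strategy profile, look for a profitable unilateral deviation.
(Concede, Concede): Side A can switch to Hold (0 → 9). Not NE.
(Concede, Hold): Side A can switch to Bluff (6 → 8). Not NE.
(Concede, Push): Side A can switch to Push (7 → 8). Not NE.
(Concede, Walk): Side A can switch to Hold (6 → 9). Not NE.
(Hold, Concede): Side B can switch to Hold (2 → 6). Not NE.
(Hold, Hold): Side A can switch to Concede (5 → 6). Not NE.
(Hold, Push): Side A can switch to Concede (0 → 7). Not NE.
(Hold, Walk): Side B can switch to Concede (0 → 2). Not NE.
(Bluff, Hold): Side A gets 8, best alternative 6; Side B gets 9, best alternative 4. No profitable deviation — NE.
(The remaining 11 profiles each have a profitable deviation by the same check.)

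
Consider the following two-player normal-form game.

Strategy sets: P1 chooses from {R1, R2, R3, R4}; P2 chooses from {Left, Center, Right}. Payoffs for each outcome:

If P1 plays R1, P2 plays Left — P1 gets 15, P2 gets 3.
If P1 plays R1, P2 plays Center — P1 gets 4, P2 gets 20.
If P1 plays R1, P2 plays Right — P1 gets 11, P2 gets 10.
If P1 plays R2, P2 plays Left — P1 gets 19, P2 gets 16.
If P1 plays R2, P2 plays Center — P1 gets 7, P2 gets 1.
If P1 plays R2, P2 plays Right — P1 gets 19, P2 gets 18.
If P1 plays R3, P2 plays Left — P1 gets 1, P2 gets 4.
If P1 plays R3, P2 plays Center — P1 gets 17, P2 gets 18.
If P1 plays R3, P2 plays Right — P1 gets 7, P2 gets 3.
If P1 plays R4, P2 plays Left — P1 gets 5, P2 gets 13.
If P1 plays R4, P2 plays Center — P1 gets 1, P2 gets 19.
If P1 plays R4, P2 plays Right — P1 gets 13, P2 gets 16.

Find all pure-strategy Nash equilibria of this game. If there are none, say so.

The pure Nash equilibria are (R2, Right); (R3, Center).

Mark each player's best response to every combination of opponents' strategies; a profile where every player is best-responding is a pure Nash equilibrium.
P1 against Left: payoffs 15, 19, 1, 5 → best response R2.
P1 against Center: payoffs 4, 7, 17, 1 → best response R3.
P1 against Right: payoffs 11, 19, 7, 13 → best response R2.
P2 against R1: payoffs 3, 20, 10 → best response Center.
P2 against R2: payoffs 16, 1, 18 → best response Right.
P2 against R3: payoffs 4, 18, 3 → best response Center.
P2 against R4: payoffs 13, 19, 16 → best response Center.
Mutual best responses: (R2, Right); (R3, Center).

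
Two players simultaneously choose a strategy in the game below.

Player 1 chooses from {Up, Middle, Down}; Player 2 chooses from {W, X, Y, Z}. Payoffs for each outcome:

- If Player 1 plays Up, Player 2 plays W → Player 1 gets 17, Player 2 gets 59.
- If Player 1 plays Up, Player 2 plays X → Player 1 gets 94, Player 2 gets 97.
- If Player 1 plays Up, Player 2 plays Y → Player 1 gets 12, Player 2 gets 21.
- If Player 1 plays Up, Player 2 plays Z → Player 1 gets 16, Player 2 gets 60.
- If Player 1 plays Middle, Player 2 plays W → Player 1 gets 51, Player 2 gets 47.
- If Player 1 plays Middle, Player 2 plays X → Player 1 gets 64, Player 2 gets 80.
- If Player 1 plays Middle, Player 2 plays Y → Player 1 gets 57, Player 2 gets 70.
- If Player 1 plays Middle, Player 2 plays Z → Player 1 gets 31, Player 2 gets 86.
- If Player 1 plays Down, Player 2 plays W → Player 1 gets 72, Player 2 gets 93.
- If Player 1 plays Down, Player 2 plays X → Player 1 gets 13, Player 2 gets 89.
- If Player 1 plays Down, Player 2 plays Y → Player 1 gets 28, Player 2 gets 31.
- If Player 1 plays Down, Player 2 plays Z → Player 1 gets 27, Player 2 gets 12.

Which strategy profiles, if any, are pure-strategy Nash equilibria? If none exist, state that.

Mark each player's best response to every combination of opponents' strategies; a profile where every player is best-responding is a pure Nash equilibrium.
Player 1 against W: payoffs 17, 51, 72 → best response Down.
Player 1 against X: payoffs 94, 64, 13 → best response Up.
Player 1 against Y: payoffs 12, 57, 28 → best response Middle.
Player 1 against Z: payoffs 16, 31, 27 → best response Middle.
Player 2 against Up: payoffs 59, 97, 21, 60 → best response X.
Player 2 against Middle: payoffs 47, 80, 70, 86 → best response Z.
Player 2 against Down: payoffs 93, 89, 31, 12 → best response W.
Mutual best responses: (Up, X); (Middle, Z); (Down, W).

Pure-strategy Nash equilibria: (Up, X), (Middle, Z), (Down, W)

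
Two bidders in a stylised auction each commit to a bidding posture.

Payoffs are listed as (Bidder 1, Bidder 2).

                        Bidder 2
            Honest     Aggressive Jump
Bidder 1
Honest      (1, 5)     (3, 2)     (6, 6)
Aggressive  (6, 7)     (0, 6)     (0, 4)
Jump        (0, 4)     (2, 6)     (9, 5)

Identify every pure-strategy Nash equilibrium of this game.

Pure NE: (Aggressive, Honest)

Mark each player's best response to every combination of opponents' strategies; a profile where every player is best-responding is a pure Nash equilibrium.
Bidder 1 against Honest: payoffs 1, 6, 0 → best response Aggressive.
Bidder 1 against Aggressive: payoffs 3, 0, 2 → best response Honest.
Bidder 1 against Jump: payoffs 6, 0, 9 → best response Jump.
Bidder 2 against Honest: payoffs 5, 2, 6 → best response Jump.
Bidder 2 against Aggressive: payoffs 7, 6, 4 → best response Honest.
Bidder 2 against Jump: payoffs 4, 6, 5 → best response Aggressive.
Mutual best responses: (Aggressive, Honest).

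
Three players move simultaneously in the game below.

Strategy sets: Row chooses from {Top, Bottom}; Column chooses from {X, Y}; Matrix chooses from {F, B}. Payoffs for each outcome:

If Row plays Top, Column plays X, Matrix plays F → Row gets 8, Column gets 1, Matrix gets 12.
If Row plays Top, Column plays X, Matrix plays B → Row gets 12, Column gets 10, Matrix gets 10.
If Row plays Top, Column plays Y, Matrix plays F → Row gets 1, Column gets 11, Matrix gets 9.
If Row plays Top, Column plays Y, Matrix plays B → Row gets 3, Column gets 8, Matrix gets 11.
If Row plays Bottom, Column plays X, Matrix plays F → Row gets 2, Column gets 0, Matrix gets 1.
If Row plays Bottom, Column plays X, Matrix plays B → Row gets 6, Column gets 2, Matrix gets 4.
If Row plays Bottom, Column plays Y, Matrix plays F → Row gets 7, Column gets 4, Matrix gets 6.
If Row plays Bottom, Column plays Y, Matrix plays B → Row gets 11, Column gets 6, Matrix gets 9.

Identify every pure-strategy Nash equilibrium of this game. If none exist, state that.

(Bottom, Y, B)

(Top, X, F): Column can switch to Y (1 → 11). Not NE.
(Top, X, B): Matrix can switch to F (10 → 12). Not NE.
(Top, Y, F): Row can switch to Bottom (1 → 7). Not NE.
(Top, Y, B): Row can switch to Bottom (3 → 11). Not NE.
(Bottom, X, F): Row can switch to Top (2 → 8). Not NE.
(Bottom, X, B): Row can switch to Top (6 → 12). Not NE.
(Bottom, Y, F): Matrix can switch to B (6 → 9). Not NE.
(Bottom, Y, B): Row gets 11, best alternative 3; Column gets 6, best alternative 2; Matrix gets 9, best alternative 6. No profitable deviation — NE.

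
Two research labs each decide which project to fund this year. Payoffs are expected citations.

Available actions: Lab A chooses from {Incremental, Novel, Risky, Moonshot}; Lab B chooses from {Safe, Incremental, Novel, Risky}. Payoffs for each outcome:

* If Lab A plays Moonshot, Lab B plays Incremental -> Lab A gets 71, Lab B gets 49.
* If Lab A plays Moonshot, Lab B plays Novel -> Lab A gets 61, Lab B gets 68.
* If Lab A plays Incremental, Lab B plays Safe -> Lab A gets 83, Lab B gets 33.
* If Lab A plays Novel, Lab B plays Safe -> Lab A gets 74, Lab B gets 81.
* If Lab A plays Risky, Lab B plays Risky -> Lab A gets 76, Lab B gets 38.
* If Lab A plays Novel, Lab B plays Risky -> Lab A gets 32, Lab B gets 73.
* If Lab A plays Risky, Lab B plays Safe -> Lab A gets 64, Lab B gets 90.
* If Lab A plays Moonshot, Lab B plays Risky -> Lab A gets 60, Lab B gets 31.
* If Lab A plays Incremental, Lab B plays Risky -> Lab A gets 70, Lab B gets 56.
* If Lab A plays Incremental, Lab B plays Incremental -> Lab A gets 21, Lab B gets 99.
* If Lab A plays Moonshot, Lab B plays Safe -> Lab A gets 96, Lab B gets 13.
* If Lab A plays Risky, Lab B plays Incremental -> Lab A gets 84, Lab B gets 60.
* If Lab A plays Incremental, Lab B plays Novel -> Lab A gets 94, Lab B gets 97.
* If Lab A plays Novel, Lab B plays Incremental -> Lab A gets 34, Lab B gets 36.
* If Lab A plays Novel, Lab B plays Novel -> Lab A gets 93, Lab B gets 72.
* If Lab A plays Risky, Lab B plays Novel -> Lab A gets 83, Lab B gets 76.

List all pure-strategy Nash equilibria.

none

Lab A against Safe: payoffs 83, 74, 64, 96 → best response Moonshot.
Lab A against Incremental: payoffs 21, 34, 84, 71 → best response Risky.
Lab A against Novel: payoffs 94, 93, 83, 61 → best response Incremental.
Lab A against Risky: payoffs 70, 32, 76, 60 → best response Risky.
Lab B against Incremental: payoffs 33, 99, 97, 56 → best response Incremental.
Lab B against Novel: payoffs 81, 36, 72, 73 → best response Safe.
Lab B against Risky: payoffs 90, 60, 76, 38 → best response Safe.
Lab B against Moonshot: payoffs 13, 49, 68, 31 → best response Novel.
No profile is a mutual best response for all players.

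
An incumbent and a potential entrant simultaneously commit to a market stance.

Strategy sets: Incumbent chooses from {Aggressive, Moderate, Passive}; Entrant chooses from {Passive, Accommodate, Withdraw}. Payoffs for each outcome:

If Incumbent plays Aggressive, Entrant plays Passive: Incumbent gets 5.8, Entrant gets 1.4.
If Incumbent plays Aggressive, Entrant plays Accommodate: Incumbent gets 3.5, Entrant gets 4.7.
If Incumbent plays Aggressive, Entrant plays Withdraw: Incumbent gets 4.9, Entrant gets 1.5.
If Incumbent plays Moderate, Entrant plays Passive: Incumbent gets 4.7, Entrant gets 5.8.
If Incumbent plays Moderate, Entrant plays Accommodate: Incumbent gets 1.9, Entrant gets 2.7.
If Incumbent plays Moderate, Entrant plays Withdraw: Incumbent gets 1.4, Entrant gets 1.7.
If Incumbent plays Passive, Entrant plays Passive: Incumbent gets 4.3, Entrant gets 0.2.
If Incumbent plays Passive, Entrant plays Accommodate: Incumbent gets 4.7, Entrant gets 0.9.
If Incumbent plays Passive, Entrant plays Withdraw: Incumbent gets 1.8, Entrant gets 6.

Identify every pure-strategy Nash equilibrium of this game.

For each player, find the best response to each opponent profile; mutual best responses are the pure NE.
Incumbent against Passive: payoffs 5.8, 4.7, 4.3 → best response Aggressive.
Incumbent against Accommodate: payoffs 3.5, 1.9, 4.7 → best response Passive.
Incumbent against Withdraw: payoffs 4.9, 1.4, 1.8 → best response Aggressive.
Entrant against Aggressive: payoffs 1.4, 4.7, 1.5 → best response Accommodate.
Entrant against Moderate: payoffs 5.8, 2.7, 1.7 → best response Passive.
Entrant against Passive: payoffs 0.2, 0.9, 6 → best response Withdraw.
No profile is a mutual best response for all players.

none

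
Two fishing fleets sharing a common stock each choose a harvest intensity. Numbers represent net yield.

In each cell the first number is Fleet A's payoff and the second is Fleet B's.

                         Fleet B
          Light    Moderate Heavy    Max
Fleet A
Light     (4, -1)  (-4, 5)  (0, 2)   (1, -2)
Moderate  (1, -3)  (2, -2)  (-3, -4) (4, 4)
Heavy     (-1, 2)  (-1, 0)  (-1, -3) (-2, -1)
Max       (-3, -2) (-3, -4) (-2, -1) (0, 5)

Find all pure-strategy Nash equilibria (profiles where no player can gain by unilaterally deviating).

Fleet A against Light: payoffs 4, 1, -1, -3 → best response Light.
Fleet A against Moderate: payoffs -4, 2, -1, -3 → best response Moderate.
Fleet A against Heavy: payoffs 0, -3, -1, -2 → best response Light.
Fleet A against Max: payoffs 1, 4, -2, 0 → best response Moderate.
Fleet B against Light: payoffs -1, 5, 2, -2 → best response Moderate.
Fleet B against Moderate: payoffs -3, -2, -4, 4 → best response Max.
Fleet B against Heavy: payoffs 2, 0, -3, -1 → best response Light.
Fleet B against Max: payoffs -2, -4, -1, 5 → best response Max.
Mutual best responses: (Moderate, Max).

Pure NE: (Moderate, Max)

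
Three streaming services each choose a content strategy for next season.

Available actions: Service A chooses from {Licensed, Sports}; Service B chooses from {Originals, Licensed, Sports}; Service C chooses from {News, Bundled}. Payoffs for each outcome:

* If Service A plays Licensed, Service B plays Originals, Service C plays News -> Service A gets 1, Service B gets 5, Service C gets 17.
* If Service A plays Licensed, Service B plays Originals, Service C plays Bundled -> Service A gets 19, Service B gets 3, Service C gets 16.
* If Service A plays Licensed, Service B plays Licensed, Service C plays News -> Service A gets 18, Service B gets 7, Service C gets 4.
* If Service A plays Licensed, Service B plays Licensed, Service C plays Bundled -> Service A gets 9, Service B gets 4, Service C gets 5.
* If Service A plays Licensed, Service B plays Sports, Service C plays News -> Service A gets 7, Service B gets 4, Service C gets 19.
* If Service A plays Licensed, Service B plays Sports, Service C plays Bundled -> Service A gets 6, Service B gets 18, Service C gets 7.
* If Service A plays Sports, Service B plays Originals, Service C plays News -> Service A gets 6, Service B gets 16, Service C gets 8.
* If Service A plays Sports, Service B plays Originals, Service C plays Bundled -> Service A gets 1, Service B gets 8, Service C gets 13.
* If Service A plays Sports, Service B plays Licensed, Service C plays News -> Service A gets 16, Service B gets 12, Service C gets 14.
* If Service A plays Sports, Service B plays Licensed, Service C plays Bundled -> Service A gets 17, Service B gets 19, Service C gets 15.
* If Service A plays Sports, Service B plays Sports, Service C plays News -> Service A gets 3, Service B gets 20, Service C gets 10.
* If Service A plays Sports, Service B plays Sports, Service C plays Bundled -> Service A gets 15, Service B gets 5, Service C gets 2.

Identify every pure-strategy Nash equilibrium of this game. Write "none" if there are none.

Mark each player's best response to every combination of opponents' strategies; a profile where every player is best-responding is a pure Nash equilibrium.
Service A against (Originals, News): payoffs 1, 6 → best response Sports.
Service A against (Originals, Bundled): payoffs 19, 1 → best response Licensed.
Service A against (Licensed, News): payoffs 18, 16 → best response Licensed.
Service A against (Licensed, Bundled): payoffs 9, 17 → best response Sports.
Service A against (Sports, News): payoffs 7, 3 → best response Licensed.
Service A against (Sports, Bundled): payoffs 6, 15 → best response Sports.
Service B against (Licensed, News): payoffs 5, 7, 4 → best response Licensed.
Service B against (Licensed, Bundled): payoffs 3, 4, 18 → best response Sports.
Service B against (Sports, News): payoffs 16, 12, 20 → best response Sports.
Service B against (Sports, Bundled): payoffs 8, 19, 5 → best response Licensed.
Service C against (Licensed, Originals): payoffs 17, 16 → best response News.
Service C against (Licensed, Licensed): payoffs 4, 5 → best response Bundled.
Service C against (Licensed, Sports): payoffs 19, 7 → best response News.
Service C against (Sports, Originals): payoffs 8, 13 → best response Bundled.
Service C against (Sports, Licensed): payoffs 14, 15 → best response Bundled.
Service C against (Sports, Sports): payoffs 10, 2 → best response News.
Mutual best responses: (Sports, Licensed, Bundled).

The unique pure-strategy Nash equilibrium is (Sports, Licensed, Bundled).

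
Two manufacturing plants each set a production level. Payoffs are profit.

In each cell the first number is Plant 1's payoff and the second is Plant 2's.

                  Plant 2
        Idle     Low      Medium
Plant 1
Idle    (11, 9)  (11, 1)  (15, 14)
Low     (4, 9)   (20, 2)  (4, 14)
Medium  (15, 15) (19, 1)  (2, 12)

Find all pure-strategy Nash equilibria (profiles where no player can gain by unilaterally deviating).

(Idle, Idle): Plant 1 can switch to Medium (11 → 15). Not NE.
(Idle, Low): Plant 1 can switch to Low (11 → 20). Not NE.
(Idle, Medium): Plant 1 gets 15, best alternative 4; Plant 2 gets 14, best alternative 9. No profitable deviation — NE.
(Low, Idle): Plant 1 can switch to Idle (4 → 11). Not NE.
(Low, Low): Plant 2 can switch to Idle (2 → 9). Not NE.
(Low, Medium): Plant 1 can switch to Idle (4 → 15). Not NE.
(Medium, Idle): Plant 1 gets 15, best alternative 11; Plant 2 gets 15, best alternative 12. No profitable deviation — NE.
(Medium, Low): Plant 1 can switch to Low (19 → 20). Not NE.
(The remaining 1 profile has a profitable deviation by the same check.)

The pure Nash equilibria are (Idle, Medium), (Medium, Idle).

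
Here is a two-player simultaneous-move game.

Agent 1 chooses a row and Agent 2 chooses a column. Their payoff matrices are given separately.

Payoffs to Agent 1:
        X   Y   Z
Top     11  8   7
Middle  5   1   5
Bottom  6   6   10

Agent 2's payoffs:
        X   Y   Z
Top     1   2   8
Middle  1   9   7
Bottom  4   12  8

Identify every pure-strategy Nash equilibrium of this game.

For each player, find the best response to each opponent profile; mutual best responses are the pure NE.
Agent 1 against X: payoffs 11, 5, 6 → best response Top.
Agent 1 against Y: payoffs 8, 1, 6 → best response Top.
Agent 1 against Z: payoffs 7, 5, 10 → best response Bottom.
Agent 2 against Top: payoffs 1, 2, 8 → best response Z.
Agent 2 against Middle: payoffs 1, 9, 7 → best response Y.
Agent 2 against Bottom: payoffs 4, 12, 8 → best response Y.
No profile is a mutual best response for all players.

none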